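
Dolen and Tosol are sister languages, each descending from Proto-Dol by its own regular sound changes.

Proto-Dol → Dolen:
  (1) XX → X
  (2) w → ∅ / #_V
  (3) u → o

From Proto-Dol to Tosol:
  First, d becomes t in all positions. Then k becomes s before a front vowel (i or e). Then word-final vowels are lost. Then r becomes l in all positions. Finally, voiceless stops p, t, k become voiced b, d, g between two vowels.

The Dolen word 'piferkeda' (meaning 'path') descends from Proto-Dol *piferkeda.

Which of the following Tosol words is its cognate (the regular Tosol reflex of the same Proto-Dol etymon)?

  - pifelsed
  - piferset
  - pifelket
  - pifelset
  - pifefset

Tosol: *piferkeda > piferketa > piferseta > piferset > pifelset  (by unconditioned shift, palatalisation, apocope, unconditioned shift)
Among the options, 'pifelset' alone shows every Tosol change applied in order.

pifelset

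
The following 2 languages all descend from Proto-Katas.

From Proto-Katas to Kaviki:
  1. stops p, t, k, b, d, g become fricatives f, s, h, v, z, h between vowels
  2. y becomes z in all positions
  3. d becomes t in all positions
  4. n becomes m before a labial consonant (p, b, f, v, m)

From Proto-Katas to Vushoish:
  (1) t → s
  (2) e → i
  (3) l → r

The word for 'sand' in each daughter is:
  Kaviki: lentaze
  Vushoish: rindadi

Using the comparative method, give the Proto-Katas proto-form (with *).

*lendade

Position 6: Kaviki has z, Vushoish has d. Vushoish preserves d here (none of its changes turn any other segment into d), so the proto-segment is *d.
Position 7: Kaviki has e, Vushoish has i. Kaviki preserves e here (none of its changes turn any other segment into e), so the proto-segment is *e.
Position 1: Kaviki has l, Vushoish has r. Kaviki preserves l here (none of its changes turn any other segment into l), so the proto-segment is *l.
Verify the candidate proto-form against each daughter:
Kaviki: start from *lendade.
  rule 1 (intervocalic lenition): lendade → lendaze
  rule 2: no change — lendaze
  rule 3 (unconditioned shift): lendaze → lentaze
  rule 4: no change — lentaze
  ⇒ Kaviki lentaze
Vushoish: *lendade
  lendade (rule 1 does not apply)
  lendade → lindadi   [vowel merger]
  lindadi → rindadi   [unconditioned shift]
  giving Vushoish rindadi.
Only *lendade yields all of Kaviki lentaze, Vushoish rindadi.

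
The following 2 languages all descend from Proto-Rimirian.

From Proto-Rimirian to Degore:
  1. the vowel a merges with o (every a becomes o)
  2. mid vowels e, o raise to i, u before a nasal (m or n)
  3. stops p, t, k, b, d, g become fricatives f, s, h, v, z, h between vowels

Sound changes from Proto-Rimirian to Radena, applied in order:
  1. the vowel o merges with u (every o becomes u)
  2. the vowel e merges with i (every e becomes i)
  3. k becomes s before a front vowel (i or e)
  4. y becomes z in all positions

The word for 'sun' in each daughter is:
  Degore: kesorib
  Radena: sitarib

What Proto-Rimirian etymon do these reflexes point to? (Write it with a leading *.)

*ketarib

Position 1: Degore has k, Radena has s. Degore preserves k here (none of its changes turn any other segment into k), so the proto-segment is *k.
Position 3: Degore has s, Radena has t. Radena preserves t here (none of its changes turn any other segment into t), so the proto-segment is *t.
This points to *ketarib. Verify forward in each daughter:
Degore: start from *ketarib.
  rule 1 (vowel merger): ketarib → ketorib
  rule 2: no change — ketorib
  rule 3 (intervocalic lenition): ketorib → kesorib
  ⇒ Degore kesorib
Radena: *ketarib > kitarib > sitarib  (by vowel merger, palatalisation)
Only *ketarib yields all of Degore kesorib, Radena sitarib.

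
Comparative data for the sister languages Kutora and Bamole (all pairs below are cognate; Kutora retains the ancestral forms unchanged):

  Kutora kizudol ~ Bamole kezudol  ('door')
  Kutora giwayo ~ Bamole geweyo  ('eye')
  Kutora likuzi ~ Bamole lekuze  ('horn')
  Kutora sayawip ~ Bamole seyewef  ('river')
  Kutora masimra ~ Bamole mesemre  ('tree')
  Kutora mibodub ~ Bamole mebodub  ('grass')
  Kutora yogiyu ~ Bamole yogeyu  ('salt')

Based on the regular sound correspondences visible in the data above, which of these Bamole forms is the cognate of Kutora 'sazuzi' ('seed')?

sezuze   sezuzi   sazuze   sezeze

giwayo ~ geweyo, sayawip ~ seyewef — Kutora a corresponds to Bamole e after a consonant, before a consonant other than r, m, n, p, b, f, v.
likuzi ~ lekuze — Kutora i corresponds to Bamole e word-finally.
Applying these to Kutora 'sazuzi':
  sazuzi → sezuzi   (a→e after a consonant, before a consonant other than r, m, n, p, b, f, v)
  sezuzi → sezuze   (i→e word-finally)
So the Bamole cognate is 'sezuze'.

sezuze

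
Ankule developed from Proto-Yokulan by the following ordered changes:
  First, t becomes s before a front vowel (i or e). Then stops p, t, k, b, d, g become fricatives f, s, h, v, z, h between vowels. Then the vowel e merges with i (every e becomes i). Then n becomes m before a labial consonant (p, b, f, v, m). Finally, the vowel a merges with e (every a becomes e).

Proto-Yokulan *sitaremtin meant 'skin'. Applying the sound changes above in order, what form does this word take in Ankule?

Ankule: start from *sitaremtin.
  rule 1 (palatalisation): sitaremtin → sitaremsin
  rule 2 (intervocalic lenition): sitaremsin → sisaremsin
  rule 3 (vowel merger): sisaremsin → sisarimsin
  rule 4: no change — sisarimsin
  rule 5 (vowel merger): sisarimsin → siserimsin
  ⇒ Ankule siserimsin

siserimsin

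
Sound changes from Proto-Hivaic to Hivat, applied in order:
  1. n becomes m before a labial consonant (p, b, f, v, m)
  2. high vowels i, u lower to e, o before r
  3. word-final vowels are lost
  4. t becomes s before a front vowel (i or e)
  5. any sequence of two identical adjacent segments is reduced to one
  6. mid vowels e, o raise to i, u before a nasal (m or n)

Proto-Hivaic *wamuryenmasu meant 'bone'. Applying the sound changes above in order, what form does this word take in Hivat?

Hivat: *wamuryenmasu > wamuryemmasu > wamoryemmasu > wamoryemmas > wamoryemas > wamoryimas  (by nasal place assimilation, pre-rhotic lowering, apocope, degemination, pre-nasal raising)

wamoryimas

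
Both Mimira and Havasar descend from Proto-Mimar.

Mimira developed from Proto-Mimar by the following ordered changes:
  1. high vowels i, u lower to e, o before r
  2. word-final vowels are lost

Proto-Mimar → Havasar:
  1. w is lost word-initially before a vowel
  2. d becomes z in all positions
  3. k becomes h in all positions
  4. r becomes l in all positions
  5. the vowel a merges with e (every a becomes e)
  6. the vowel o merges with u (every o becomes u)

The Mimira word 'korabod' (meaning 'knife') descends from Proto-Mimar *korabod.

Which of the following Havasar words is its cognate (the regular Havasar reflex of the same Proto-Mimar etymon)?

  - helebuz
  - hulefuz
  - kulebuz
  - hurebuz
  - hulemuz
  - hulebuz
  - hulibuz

hulebuz

Havasar: start from *korabod.
  rule 1: no change — korabod
  rule 2 (unconditioned shift): korabod → koraboz
  rule 3 (unconditioned shift): koraboz → horaboz
  rule 4 (unconditioned shift): horaboz → holaboz
  rule 5 (vowel merger): holaboz → holeboz
  rule 6 (vowel merger): holeboz → hulebuz
  ⇒ Havasar hulebuz
The other candidates each miss or misapply at least one Havasar change.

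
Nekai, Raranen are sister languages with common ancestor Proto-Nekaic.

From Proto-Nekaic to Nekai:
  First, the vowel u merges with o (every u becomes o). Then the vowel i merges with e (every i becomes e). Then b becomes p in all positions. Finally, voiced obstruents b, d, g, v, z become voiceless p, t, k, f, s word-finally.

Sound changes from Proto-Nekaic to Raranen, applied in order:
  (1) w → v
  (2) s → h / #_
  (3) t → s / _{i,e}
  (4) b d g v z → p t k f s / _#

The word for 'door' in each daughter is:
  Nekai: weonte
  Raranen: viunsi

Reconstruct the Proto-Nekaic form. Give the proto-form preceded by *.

*wiunti

Position 5: Nekai has t, Raranen has s. Taking the neighbouring segments as reconstructed: Nekai t can only go back to *t; Raranen s could go back to *t or *s — the one source consistent with every daughter is *t.
Position 2: Nekai has e, Raranen has i. Raranen preserves i here (none of its changes turn any other segment into i), so the proto-segment is *i.
Position 6: Nekai has e, Raranen has i. Raranen preserves i here (none of its changes turn any other segment into i), so the proto-segment is *i.
Continuing position by position gives *wiunti; check it forward:
Nekai: *wiunti > wionti > weonte  (by vowel merger, vowel merger)
Raranen: start from *wiunti.
  rule 1 (unconditioned shift): wiunti → viunti
  rule 2: no change — viunti
  rule 3 (palatalisation): viunti → viunsi
  rule 4: no change — viunsi
  ⇒ Raranen viunsi
No other proto-form is consistent with every reflex, so the reconstruction is *wiunti.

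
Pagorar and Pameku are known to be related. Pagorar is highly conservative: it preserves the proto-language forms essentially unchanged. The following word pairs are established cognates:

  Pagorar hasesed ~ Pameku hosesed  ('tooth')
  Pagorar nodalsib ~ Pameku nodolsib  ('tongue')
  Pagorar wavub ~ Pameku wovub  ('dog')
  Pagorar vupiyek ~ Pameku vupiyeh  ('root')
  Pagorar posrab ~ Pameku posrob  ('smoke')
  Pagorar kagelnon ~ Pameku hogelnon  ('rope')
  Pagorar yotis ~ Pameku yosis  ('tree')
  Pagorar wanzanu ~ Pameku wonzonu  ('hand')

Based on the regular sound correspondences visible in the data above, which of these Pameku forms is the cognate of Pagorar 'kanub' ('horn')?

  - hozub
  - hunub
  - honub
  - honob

honub

kagelnon ~ hogelnon — Pagorar k corresponds to Pameku h word-initially before a back vowel.
wanzanu ~ wonzonu — Pagorar a corresponds to Pameku o after a consonant, before a nasal.
Applying these to Pagorar 'kanub':
  kanub → hanub   (k→h word-initially before a back vowel)
  hanub → honub   (a→o after a consonant, before a nasal)
So the Pameku cognate is 'honub'.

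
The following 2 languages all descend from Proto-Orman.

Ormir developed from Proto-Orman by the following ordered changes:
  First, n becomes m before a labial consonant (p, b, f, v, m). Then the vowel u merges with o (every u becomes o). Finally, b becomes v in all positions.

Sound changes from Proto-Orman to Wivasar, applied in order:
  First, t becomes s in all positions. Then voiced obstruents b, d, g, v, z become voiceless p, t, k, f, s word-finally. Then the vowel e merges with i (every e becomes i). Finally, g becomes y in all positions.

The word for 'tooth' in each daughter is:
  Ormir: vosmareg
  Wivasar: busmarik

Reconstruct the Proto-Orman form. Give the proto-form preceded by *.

*busmareg

Position 8: Ormir has g, Wivasar has k. Ormir preserves g here (none of its changes turn any other segment into g), so the proto-segment is *g.
Position 7: Ormir has e, Wivasar has i. Ormir preserves e here (none of its changes turn any other segment into e), so the proto-segment is *e.
Continuing position by position gives *busmareg; check it forward:
Ormir: start from *busmareg.
  rule 1: no change — busmareg
  rule 2 (vowel merger): busmareg → bosmareg
  rule 3 (unconditioned shift): bosmareg → vosmareg
  ⇒ Ormir vosmareg
Wivasar: start from *busmareg.
  rule 1: no change — busmareg
  rule 2 (final devoicing): busmareg → busmarek
  rule 3 (vowel merger): busmarek → busmarik
  rule 4: no change — busmarik
  ⇒ Wivasar busmarik
*busmareg is the unique common source.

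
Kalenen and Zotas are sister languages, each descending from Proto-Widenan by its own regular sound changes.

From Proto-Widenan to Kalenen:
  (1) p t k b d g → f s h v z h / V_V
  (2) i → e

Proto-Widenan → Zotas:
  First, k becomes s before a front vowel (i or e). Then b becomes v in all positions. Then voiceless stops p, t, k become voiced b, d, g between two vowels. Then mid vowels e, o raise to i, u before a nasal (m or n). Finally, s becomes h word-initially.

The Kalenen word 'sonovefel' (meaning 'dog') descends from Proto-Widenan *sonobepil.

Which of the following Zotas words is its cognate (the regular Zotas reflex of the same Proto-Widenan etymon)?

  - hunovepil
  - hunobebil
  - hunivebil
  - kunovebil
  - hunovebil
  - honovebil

hunovebil

Zotas: *sonobepil
  sonobepil (rule 1 does not apply)
  sonobepil → sonovepil   [unconditioned shift]
  sonovepil → sonovebil   [intervocalic voicing]
  sonovebil → sunovebil   [pre-nasal raising]
  sunovebil → hunovebil   [debuccalisation]
  giving Zotas hunovebil.
Among the options, 'hunovebil' alone shows every Zotas change applied in order.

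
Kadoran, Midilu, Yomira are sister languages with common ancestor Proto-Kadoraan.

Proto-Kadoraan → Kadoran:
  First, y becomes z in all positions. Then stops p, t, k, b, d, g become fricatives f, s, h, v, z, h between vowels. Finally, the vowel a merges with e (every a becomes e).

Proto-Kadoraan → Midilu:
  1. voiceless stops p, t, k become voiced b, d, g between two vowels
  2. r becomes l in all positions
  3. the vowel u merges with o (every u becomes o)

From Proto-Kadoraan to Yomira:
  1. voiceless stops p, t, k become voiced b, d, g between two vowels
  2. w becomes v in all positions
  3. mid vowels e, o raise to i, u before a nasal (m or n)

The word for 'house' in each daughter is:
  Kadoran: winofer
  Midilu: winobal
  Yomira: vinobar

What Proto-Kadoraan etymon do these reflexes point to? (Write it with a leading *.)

*winopar

Position 5: Kadoran has f, Midilu has b, Yomira has b. Taking the neighbouring segments as reconstructed: Kadoran f could go back to *p or *f; Midilu b could go back to *p or *b; Yomira b could go back to *p or *b — the one source consistent with every daughter is *p.
Position 6: Kadoran has e, Midilu has a, Yomira has a. Midilu preserves a here (none of its changes turn any other segment into a), so the proto-segment is *a.
Position 1: Kadoran has w, Midilu has w, Yomira has v. Kadoran preserves w here (none of its changes turn any other segment into w), so the proto-segment is *w.
This points to *winopar. Verify forward in each daughter:
Kadoran: *winopar
  winopar (rule 1 does not apply)
  winopar → winofar   [intervocalic lenition]
  winofar → winofer   [vowel merger]
  giving Kadoran winofer.
Midilu: *winopar
  winopar → winobar   [intervocalic voicing]
  winobar → winobal   [unconditioned shift]
  winobal (rule 3 does not apply)
  giving Midilu winobal.
Yomira: *winopar
  winopar → winobar   [intervocalic voicing]
  winobar → vinobar   [unconditioned shift]
  vinobar (rule 3 does not apply)
  giving Yomira vinobar.
*winopar is the unique common source.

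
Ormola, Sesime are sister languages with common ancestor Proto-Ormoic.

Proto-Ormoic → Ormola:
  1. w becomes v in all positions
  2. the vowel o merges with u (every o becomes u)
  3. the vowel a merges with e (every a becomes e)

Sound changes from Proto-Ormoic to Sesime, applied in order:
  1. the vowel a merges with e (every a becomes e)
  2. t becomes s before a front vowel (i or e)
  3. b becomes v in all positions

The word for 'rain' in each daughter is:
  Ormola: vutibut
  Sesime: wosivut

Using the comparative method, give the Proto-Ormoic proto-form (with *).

Position 3: Ormola has t, Sesime has s. Ormola preserves t here (none of its changes turn any other segment into t), so the proto-segment is *t.
Position 5: Ormola has b, Sesime has v. Ormola preserves b here (none of its changes turn any other segment into b), so the proto-segment is *b.
Position 1: Ormola has v, Sesime has w. Sesime preserves w here (none of its changes turn any other segment into w), so the proto-segment is *w.
This points to *wotibut. Verify forward in each daughter:
Ormola: start from *wotibut.
  rule 1 (unconditioned shift): wotibut → votibut
  rule 2 (vowel merger): votibut → vutibut
  rule 3: no change — vutibut
  ⇒ Ormola vutibut
Sesime: *wotibut > wosibut > wosivut  (by palatalisation, unconditioned shift)
Only *wotibut yields all of Ormola vutibut, Sesime wosivut.

*wotibut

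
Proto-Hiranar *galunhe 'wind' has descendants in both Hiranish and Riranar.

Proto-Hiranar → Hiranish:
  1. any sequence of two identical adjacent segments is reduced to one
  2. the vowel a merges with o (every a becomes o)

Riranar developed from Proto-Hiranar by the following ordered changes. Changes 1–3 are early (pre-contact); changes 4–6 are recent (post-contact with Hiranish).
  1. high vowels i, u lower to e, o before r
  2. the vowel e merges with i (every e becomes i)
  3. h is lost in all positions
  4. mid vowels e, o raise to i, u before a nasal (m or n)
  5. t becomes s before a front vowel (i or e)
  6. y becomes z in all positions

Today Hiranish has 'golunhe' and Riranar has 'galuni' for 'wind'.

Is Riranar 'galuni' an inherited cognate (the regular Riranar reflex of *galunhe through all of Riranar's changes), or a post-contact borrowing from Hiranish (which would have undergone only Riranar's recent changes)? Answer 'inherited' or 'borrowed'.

If inherited, *galunhe would pass through all of Riranar's changes:
Riranar: start from *galunhe.
  rule 1: no change — galunhe
  rule 2 (vowel merger): galunhe → galunhi
  rule 3 (h-loss): galunhi → galuni
  rule 4: no change — galuni
  rule 5: no change — galuni
  rule 6: no change — galuni
  ⇒ Riranar galuni
If borrowed from Hiranish 'golunhe' after the early changes, it would undergo only the recent ones:
  rule 4 (pre-nasal raising): no change (golunhe)
  rule 5 (palatalisation): no change (golunhe)
  rule 6 (unconditioned shift): no change (golunhe)
  ⇒ as a loan: golunhe
Riranar 'galuni' matches the inherited outcome exactly, so it is an inherited cognate, not a loan.

inherited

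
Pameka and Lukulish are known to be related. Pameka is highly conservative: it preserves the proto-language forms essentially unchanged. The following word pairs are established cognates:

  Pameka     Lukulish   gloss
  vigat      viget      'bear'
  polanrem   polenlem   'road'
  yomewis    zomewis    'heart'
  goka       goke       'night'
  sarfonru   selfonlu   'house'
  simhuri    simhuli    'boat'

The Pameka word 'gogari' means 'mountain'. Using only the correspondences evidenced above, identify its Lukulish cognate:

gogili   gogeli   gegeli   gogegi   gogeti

sarfonru ~ selfonlu — Pameka a corresponds to Lukulish e after a consonant, before r.
simhuri ~ simhuli — Pameka r corresponds to Lukulish l between vowels (before a front vowel).
Applying these to Pameka 'gogari':
  gogari → gogeri   (a→e after a consonant, before r)
  gogeri → gogeli   (r→l between vowels (before a front vowel))
So the Lukulish cognate is 'gogeli'.

gogeli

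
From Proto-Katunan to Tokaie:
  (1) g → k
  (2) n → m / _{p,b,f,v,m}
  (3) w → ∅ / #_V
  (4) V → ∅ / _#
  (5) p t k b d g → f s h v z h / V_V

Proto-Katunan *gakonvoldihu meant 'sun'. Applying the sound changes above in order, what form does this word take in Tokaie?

kahomvoldih

Tokaie: *gakonvoldihu > kakonvoldihu > kakomvoldihu > kakomvoldih > kahomvoldih  (by unconditioned shift, nasal place assimilation, apocope, intervocalic lenition)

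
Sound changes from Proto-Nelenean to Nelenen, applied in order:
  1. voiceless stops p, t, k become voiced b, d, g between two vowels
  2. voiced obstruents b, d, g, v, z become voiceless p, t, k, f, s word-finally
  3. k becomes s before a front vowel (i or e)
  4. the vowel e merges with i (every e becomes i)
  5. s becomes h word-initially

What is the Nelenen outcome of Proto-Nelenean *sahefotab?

hahifodap

Nelenen: *sahefotab > sahefodab > sahefodap > sahifodap > hahifodap  (by intervocalic voicing, final devoicing, vowel merger, debuccalisation)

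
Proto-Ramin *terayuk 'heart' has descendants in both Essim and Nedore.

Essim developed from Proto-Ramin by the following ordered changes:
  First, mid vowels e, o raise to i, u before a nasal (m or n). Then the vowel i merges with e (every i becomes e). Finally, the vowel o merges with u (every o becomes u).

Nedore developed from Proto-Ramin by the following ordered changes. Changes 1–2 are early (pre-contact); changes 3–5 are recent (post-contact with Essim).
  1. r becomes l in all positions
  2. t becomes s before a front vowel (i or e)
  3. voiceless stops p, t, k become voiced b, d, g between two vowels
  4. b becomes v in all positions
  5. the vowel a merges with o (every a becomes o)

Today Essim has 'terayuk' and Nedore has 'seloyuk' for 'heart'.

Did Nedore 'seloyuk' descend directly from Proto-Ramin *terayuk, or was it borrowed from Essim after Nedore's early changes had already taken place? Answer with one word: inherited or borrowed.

inherited

If inherited, *terayuk would pass through all of Nedore's changes:
Nedore: *terayuk > telayuk > selayuk > seloyuk  (by unconditioned shift, palatalisation, vowel merger)
If borrowed from Essim 'terayuk' after the early changes, it would undergo only the recent ones:
  rule 3 (intervocalic voicing): no change (terayuk)
  rule 4 (unconditioned shift): no change (terayuk)
  rule 5 (vowel merger): terayuk → teroyuk
  ⇒ as a loan: teroyuk
Nedore 'seloyuk' matches the inherited outcome exactly, so it is an inherited cognate, not a loan.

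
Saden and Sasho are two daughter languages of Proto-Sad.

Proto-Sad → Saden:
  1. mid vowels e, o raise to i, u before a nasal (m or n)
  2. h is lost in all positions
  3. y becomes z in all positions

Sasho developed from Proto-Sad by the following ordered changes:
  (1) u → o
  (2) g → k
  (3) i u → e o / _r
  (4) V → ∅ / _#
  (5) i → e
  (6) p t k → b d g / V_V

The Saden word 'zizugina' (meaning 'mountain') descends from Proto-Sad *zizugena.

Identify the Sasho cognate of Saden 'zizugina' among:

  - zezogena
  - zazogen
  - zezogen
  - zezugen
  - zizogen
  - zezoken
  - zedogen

zezogen

Sasho: start from *zizugena.
  rule 1 (vowel merger): zizugena → zizogena
  rule 2 (unconditioned shift): zizogena → zizokena
  rule 3: no change — zizokena
  rule 4 (apocope): zizokena → zizoken
  rule 5 (vowel merger): zizoken → zezoken
  rule 6 (intervocalic voicing): zezoken → zezogen
  ⇒ Sasho zezogen
The other candidates each miss or misapply at least one Sasho change.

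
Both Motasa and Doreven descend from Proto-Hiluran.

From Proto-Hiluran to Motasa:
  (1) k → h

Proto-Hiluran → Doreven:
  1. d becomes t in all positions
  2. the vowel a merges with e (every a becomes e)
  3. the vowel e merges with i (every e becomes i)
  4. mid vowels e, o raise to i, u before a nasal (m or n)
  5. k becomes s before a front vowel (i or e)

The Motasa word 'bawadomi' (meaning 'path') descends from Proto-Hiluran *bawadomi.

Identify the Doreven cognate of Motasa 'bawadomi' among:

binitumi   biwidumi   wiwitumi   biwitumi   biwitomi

biwitumi

Doreven: start from *bawadomi.
  rule 1 (unconditioned shift): bawadomi → bawatomi
  rule 2 (vowel merger): bawatomi → bewetomi
  rule 3 (vowel merger): bewetomi → biwitomi
  rule 4 (pre-nasal raising): biwitomi → biwitumi
  rule 5: no change — biwitumi
  ⇒ Doreven biwitumi
Among the options, 'biwitumi' alone shows every Doreven change applied in order.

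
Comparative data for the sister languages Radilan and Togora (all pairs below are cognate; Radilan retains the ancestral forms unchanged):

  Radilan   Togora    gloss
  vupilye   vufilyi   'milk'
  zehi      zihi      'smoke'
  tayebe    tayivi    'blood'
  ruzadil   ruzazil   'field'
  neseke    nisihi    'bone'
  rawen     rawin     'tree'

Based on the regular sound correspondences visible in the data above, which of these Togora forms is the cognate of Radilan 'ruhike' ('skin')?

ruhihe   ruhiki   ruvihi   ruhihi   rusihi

neseke ~ nisihi — Radilan k corresponds to Togora h between vowels (before a front vowel).
vupilye ~ vufilyi, tayebe ~ tayivi — Radilan e corresponds to Togora i word-finally.
Applying these to Radilan 'ruhike':
  ruhike → ruhihe   (k→h between vowels (before a front vowel))
  ruhihe → ruhihi   (e→i word-finally)
So the Togora cognate is 'ruhihi'.

ruhihi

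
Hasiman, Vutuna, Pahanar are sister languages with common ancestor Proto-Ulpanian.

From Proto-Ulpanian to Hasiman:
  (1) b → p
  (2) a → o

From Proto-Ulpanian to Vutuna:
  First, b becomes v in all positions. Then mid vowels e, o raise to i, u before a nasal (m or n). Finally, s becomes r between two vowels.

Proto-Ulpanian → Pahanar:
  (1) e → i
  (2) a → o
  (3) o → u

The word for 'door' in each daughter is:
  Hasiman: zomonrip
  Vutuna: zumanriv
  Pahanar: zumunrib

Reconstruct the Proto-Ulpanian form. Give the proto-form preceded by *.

*zomanrib

Position 2: Hasiman has o, Vutuna has u, Pahanar has u. Taking the neighbouring segments as reconstructed: Hasiman o could go back to *a or *o; Vutuna u could go back to *o or *u; Pahanar u could go back to *a or *o or *u — the one source consistent with every daughter is *o.
Position 4: Hasiman has o, Vutuna has a, Pahanar has u. Vutuna preserves a here (none of its changes turn any other segment into a), so the proto-segment is *a.
Position 8: Hasiman has p, Vutuna has v, Pahanar has b. Pahanar preserves b here (none of its changes turn any other segment into b), so the proto-segment is *b.
Continuing position by position gives *zomanrib; check it forward:
Hasiman: *zomanrib
  zomanrib → zomanrip   [unconditioned shift]
  zomanrip → zomonrip   [vowel merger]
  giving Hasiman zomonrip.
Vutuna: start from *zomanrib.
  rule 1 (unconditioned shift): zomanrib → zomanriv
  rule 2 (pre-nasal raising): zomanriv → zumanriv
  rule 3: no change — zumanriv
  ⇒ Vutuna zumanriv
Pahanar: start from *zomanrib.
  rule 1: no change — zomanrib
  rule 2 (vowel merger): zomanrib → zomonrib
  rule 3 (vowel merger): zomonrib → zumunrib
  ⇒ Pahanar zumunrib
Only *zomanrib yields all of Hasiman zomonrip, Vutuna zumanriv, Pahanar zumunrib.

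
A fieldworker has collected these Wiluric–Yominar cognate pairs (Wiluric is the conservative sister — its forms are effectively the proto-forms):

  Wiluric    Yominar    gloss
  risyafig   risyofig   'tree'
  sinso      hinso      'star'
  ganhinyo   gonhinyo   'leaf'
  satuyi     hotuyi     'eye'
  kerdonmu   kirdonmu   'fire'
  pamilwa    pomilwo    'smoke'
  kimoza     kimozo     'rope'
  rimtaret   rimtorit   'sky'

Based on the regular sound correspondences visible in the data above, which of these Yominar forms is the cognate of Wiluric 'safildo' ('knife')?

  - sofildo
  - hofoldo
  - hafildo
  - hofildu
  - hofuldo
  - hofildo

satuyi ~ hotuyi — Wiluric s corresponds to Yominar h word-initially before a back vowel.
risyafig ~ risyofig — Wiluric a corresponds to Yominar o after a consonant, before a labial obstruent.
Applying these to Wiluric 'safildo':
  safildo → hafildo   (s→h word-initially before a back vowel)
  hafildo → hofildo   (a→o after a consonant, before a labial obstruent)
So the Yominar cognate is 'hofildo'.

hofildo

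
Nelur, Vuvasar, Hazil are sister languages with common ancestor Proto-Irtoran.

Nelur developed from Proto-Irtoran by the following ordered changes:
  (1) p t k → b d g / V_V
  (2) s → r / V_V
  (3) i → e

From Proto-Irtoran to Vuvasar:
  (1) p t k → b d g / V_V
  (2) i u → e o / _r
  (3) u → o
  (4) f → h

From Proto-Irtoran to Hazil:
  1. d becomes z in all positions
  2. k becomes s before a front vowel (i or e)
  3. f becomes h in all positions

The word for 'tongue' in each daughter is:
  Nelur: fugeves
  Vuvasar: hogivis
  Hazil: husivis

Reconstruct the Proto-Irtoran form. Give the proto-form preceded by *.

*fukivis

Position 4: Nelur has e, Vuvasar has i, Hazil has i. Vuvasar preserves i here (none of its changes turn any other segment into i), so the proto-segment is *i.
Position 2: Nelur has u, Vuvasar has o, Hazil has u. Nelur preserves u here (none of its changes turn any other segment into u), so the proto-segment is *u.
Verify the candidate proto-form against each daughter:
Nelur: *fukivis > fugivis > fugeves  (by intervocalic voicing, vowel merger)
Vuvasar: *fukivis > fugivis > fogivis > hogivis  (by intervocalic voicing, vowel merger, unconditioned shift)
Hazil: *fukivis
  fukivis (rule 1 does not apply)
  fukivis → fusivis   [palatalisation]
  fusivis → husivis   [unconditioned shift]
  giving Hazil husivis.
No other proto-form is consistent with every reflex, so the reconstruction is *fukivis.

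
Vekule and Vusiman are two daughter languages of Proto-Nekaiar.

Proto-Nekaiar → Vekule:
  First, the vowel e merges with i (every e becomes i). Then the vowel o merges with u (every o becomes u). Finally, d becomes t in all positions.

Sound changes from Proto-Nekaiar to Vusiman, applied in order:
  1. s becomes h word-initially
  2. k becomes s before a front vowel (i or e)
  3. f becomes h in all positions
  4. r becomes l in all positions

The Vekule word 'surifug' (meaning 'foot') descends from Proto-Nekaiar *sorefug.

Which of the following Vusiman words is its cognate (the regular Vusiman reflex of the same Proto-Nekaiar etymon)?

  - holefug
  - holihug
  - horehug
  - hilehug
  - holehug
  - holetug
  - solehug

holehug

Vusiman: start from *sorefug.
  rule 1 (debuccalisation): sorefug → horefug
  rule 2: no change — horefug
  rule 3 (unconditioned shift): horefug → horehug
  rule 4 (unconditioned shift): horehug → holehug
  ⇒ Vusiman holehug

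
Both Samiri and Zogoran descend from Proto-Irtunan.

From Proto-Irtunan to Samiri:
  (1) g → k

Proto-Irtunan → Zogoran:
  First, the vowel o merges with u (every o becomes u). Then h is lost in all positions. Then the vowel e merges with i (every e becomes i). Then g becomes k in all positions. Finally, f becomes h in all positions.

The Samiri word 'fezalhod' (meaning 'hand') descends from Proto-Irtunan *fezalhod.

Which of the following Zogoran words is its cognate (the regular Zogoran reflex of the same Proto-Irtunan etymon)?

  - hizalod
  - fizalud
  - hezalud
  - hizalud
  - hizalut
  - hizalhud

hizalud

Zogoran: *fezalhod > fezalhud > fezalud > fizalud > hizalud  (by vowel merger, h-loss, vowel merger, unconditioned shift)
Among the options, 'hizalud' alone shows every Zogoran change applied in order.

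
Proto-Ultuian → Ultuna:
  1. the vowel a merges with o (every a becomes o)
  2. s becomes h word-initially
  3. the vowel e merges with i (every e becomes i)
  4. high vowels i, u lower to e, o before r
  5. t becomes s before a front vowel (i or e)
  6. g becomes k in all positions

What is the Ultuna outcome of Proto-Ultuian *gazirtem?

Ultuna: *gazirtem > gozirtem > gozirtim > gozertim > gozersim > kozersim  (by vowel merger, vowel merger, pre-rhotic lowering, palatalisation, unconditioned shift)

kozersim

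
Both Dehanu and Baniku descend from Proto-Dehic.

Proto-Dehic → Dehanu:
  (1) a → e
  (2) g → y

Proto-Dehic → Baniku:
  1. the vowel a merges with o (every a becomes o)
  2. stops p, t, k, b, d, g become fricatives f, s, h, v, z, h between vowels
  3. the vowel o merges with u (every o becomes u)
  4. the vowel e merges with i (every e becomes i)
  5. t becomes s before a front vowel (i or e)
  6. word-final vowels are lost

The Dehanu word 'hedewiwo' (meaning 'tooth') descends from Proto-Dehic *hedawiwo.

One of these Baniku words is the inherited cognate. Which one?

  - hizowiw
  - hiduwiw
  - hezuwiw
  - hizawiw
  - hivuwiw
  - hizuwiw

hizuwiw

Baniku: *hedawiwo
  hedawiwo → hedowiwo   [vowel merger]
  hedowiwo → hezowiwo   [intervocalic lenition]
  hezowiwo → hezuwiwu   [vowel merger]
  hezuwiwu → hizuwiwu   [vowel merger]
  hizuwiwu (rule 5 does not apply)
  hizuwiwu → hizuwiw   [apocope]
  giving Baniku hizuwiw.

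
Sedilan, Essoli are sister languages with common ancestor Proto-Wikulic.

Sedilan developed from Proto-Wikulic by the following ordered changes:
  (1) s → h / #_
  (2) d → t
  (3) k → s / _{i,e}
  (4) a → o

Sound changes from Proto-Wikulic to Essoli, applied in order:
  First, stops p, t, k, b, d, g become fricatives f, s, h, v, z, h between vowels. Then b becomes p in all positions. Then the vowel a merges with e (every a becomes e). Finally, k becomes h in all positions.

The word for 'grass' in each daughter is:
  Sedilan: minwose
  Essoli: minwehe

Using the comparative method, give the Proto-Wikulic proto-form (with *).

Position 6: Sedilan has s, Essoli has h. Taking the neighbouring segments as reconstructed: Sedilan s could go back to *k or *s; Essoli h could go back to *k or *g or *h — the one source consistent with every daughter is *k.
Position 5: Sedilan has o, Essoli has e. Taking the neighbouring segments as reconstructed: Sedilan o could go back to *a or *o; Essoli e could go back to *a or *e — the one source consistent with every daughter is *a.
This points to *minwake. Verify forward in each daughter:
Sedilan: start from *minwake.
  rule 1: no change — minwake
  rule 2: no change — minwake
  rule 3 (palatalisation): minwake → minwase
  rule 4 (vowel merger): minwase → minwose
  ⇒ Sedilan minwose
Essoli: *minwake
  minwake → minwahe   [intervocalic lenition]
  minwahe (rule 2 does not apply)
  minwahe → minwehe   [vowel merger]
  minwehe (rule 4 does not apply)
  giving Essoli minwehe.
*minwake is the unique common source.

*minwake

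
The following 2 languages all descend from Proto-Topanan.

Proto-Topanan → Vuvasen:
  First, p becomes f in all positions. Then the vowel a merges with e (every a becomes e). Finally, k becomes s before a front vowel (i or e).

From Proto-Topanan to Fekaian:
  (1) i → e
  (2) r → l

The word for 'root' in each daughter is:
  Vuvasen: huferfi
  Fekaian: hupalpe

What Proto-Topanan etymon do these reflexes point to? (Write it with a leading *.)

*huparpi

Position 3: Vuvasen has f, Fekaian has p. Fekaian preserves p here (none of its changes turn any other segment into p), so the proto-segment is *p.
Position 5: Vuvasen has r, Fekaian has l. Vuvasen preserves r here (none of its changes turn any other segment into r), so the proto-segment is *r.
Verify the candidate proto-form against each daughter:
Vuvasen: *huparpi
  huparpi → hufarfi   [unconditioned shift]
  hufarfi → huferfi   [vowel merger]
  huferfi (rule 3 does not apply)
  giving Vuvasen huferfi.
Fekaian: *huparpi
  huparpi → huparpe   [vowel merger]
  huparpe → hupalpe   [unconditioned shift]
  giving Fekaian hupalpe.
Only *huparpi yields all of Vuvasen huferfi, Fekaian hupalpe.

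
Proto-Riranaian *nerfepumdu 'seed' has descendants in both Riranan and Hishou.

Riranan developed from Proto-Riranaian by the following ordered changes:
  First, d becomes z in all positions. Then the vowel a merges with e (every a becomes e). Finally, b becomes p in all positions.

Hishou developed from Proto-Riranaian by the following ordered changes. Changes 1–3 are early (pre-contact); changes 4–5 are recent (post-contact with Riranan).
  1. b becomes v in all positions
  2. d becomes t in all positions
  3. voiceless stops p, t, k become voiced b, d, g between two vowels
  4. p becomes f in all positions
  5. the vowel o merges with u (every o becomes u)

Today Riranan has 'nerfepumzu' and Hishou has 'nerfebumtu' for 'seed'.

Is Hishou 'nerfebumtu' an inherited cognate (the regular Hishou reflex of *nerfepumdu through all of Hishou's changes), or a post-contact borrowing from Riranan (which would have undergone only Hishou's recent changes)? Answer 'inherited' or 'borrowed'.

If inherited, *nerfepumdu would pass through all of Hishou's changes:
Hishou: *nerfepumdu > nerfepumtu > nerfebumtu  (by unconditioned shift, intervocalic voicing)
If borrowed from Riranan 'nerfepumzu' after the early changes, it would undergo only the recent ones:
  rule 4 (unconditioned shift): nerfepumzu → nerfefumzu
  rule 5 (vowel merger): no change (nerfefumzu)
  ⇒ as a loan: nerfefumzu
Hishou 'nerfebumtu' matches the inherited outcome exactly, so it is an inherited cognate, not a loan.

inherited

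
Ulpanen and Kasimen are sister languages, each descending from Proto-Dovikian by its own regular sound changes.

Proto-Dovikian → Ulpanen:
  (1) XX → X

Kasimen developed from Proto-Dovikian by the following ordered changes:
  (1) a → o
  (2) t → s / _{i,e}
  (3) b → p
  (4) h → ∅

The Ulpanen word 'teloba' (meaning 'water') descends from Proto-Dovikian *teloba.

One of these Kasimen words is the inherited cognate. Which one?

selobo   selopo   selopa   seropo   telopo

selopo

Kasimen: *teloba
  teloba → telobo   [vowel merger]
  telobo → selobo   [palatalisation]
  selobo → selopo   [unconditioned shift]
  selopo (rule 4 does not apply)
  giving Kasimen selopo.
Among the options, 'selopo' alone shows every Kasimen change applied in order.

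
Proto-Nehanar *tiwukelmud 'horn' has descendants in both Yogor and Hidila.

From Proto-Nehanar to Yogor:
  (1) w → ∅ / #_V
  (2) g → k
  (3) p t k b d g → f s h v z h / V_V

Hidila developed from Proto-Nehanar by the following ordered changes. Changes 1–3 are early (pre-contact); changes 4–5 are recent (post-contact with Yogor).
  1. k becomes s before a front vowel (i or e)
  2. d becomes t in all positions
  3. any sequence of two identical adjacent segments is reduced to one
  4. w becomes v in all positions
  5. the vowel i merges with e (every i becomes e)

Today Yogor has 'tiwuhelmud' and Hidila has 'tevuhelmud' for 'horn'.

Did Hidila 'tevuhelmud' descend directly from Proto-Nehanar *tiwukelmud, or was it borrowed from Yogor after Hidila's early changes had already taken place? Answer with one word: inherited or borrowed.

borrowed

If inherited, *tiwukelmud would pass through all of Hidila's changes:
Hidila: *tiwukelmud > tiwuselmud > tiwuselmut > tivuselmut > tevuselmut  (by palatalisation, unconditioned shift, unconditioned shift, vowel merger)
If borrowed from Yogor 'tiwuhelmud' after the early changes, it would undergo only the recent ones:
  rule 4 (unconditioned shift): tiwuhelmud → tivuhelmud
  rule 5 (vowel merger): tivuhelmud → tevuhelmud
  ⇒ as a loan: tevuhelmud
Hidila 'tevuhelmud' matches the loan outcome 'tevuhelmud', not the inherited 'tevuselmut' — it skipped the early Hidila changes, so it was borrowed from Yogor.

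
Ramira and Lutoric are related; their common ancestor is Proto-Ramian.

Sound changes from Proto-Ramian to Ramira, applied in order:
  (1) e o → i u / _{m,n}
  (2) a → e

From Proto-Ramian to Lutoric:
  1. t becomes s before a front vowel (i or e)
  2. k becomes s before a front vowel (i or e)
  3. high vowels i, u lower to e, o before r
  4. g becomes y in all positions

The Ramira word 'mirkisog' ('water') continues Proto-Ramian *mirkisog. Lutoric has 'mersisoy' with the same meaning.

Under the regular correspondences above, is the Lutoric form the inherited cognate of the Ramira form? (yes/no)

yes

Derive the expected Lutoric reflex of *mirkisog:
Lutoric: *mirkisog
  mirkisog (rule 1 does not apply)
  mirkisog → mirsisog   [palatalisation]
  mirsisog → mersisog   [pre-rhotic lowering]
  mersisog → mersisoy   [unconditioned shift]
  giving Lutoric mersisoy.
Lutoric 'mersisoy' matches the regular reflex exactly, so the pair is cognate.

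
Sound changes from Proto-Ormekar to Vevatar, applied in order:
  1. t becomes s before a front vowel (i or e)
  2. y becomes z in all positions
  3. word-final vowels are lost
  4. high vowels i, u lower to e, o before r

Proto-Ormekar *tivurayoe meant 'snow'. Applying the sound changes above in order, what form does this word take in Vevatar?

sivorazo

Vevatar: start from *tivurayoe.
  rule 1 (palatalisation): tivurayoe → sivurayoe
  rule 2 (unconditioned shift): sivurayoe → sivurazoe
  rule 3 (apocope): sivurazoe → sivurazo
  rule 4 (pre-rhotic lowering): sivurazo → sivorazo
  ⇒ Vevatar sivorazo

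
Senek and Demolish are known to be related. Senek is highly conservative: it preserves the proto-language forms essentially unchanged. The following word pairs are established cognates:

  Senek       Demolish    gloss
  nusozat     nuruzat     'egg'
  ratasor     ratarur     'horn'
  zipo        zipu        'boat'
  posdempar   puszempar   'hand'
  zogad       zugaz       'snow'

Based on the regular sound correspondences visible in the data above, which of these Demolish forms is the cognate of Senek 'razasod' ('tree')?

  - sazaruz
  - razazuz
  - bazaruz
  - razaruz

nusozat ~ nuruzat, ratasor ~ ratarur — Senek s corresponds to Demolish r between vowels (before a back vowel).
nusozat ~ nuruzat, posdempar ~ puszempar — Senek o corresponds to Demolish u after a consonant, before a consonant other than r, m, n, p, b, f, v.
zogad ~ zugaz — Senek d corresponds to Demolish z word-finally.
Applying these to Senek 'razasod':
  razasod → razarod   (s→r between vowels (before a back vowel))
  razarod → razarud   (o→u after a consonant, before a consonant other than r, m, n, p, b, f, v)
  razarud → razaruz   (d→z word-finally)
So the Demolish cognate is 'razaruz'.

razaruz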